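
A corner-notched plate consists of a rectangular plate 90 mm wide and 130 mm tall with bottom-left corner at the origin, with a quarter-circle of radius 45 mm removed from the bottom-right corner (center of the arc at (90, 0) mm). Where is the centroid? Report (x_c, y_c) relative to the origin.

Part | A | x̄ᵢ | ȳᵢ | A·x̄ᵢ | A·ȳᵢ
plate | 11700.00 | 45.00 | 65.00 | 526500.00 | 760500.00
removed quarter-circle | -1590.43 | 70.90 | 19.10 | -112763.82 | -30375.00
Σ | 10109.57 |  |  | 413736.18 | 730125.00
x_c = 413736.18 / 10109.57 = 40.93 mm
y_c = 730125.00 / 10109.57 = 72.22 mm

x_c = 40.93 mm, y_c = 72.22 mm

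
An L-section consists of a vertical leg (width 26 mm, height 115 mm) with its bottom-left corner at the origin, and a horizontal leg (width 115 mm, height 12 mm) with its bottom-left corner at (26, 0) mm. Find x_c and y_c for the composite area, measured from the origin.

x_c = 35.26 mm, y_c = 41.24 mm

vertical leg: A = 26 × 115 = 2990.00, centroid at (13.00, 57.50).
horizontal leg: A = 115 × 12 = 1380.00, centroid at (83.50, 6.00).
ΣA = 4370.00 mm², ΣAx_c = 154100.00 mm³, ΣAy_c = 180205.00 mm³.
x_c = 154100.00/4370.00 = 35.26 mm; y_c = 180205.00/4370.00 = 41.24 mm.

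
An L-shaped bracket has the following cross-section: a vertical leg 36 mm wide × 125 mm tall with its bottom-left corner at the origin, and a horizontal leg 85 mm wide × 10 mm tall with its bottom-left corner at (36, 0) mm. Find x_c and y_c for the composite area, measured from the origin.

vertical leg: A = 36 × 125 = 4500.00, centroid at (18.00, 62.50).
horizontal leg: A = 85 × 10 = 850.00, centroid at (78.50, 5.00).
ΣA = 5350.00 mm², ΣAx_c = 147725.00 mm³, ΣAy_c = 285500.00 mm³.
x_c = 147725.00/5350.00 = 27.61 mm; y_c = 285500.00/5350.00 = 53.36 mm.

x_c = 27.61 mm, y_c = 53.36 mm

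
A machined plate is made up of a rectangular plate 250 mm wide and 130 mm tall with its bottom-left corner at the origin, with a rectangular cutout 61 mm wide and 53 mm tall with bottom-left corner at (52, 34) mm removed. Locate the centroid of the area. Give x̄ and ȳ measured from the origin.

x̄ = 129.69 mm, ȳ = 65.50 mm

plate: A = 250 × 130 = 32500.00, centroid at (125.00, 65.00).
hole: A = −(61 × 53) = -3233.00, centroid at (82.50, 60.50).
ΣA = 29267.00 mm²
ΣAx̄ = (32500.00)(125.00) + (-3233.00)(82.50) = 3795777.50 mm³
ΣAȳ = (32500.00)(65.00) + (-3233.00)(60.50) = 1916903.50 mm³
x̄ = 3795777.50 / 29267.00 = 129.69 mm
ȳ = 1916903.50 / 29267.00 = 65.50 mm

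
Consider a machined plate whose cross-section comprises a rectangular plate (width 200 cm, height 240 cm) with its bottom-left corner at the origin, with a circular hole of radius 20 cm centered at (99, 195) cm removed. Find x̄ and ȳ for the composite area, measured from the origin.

plate: A = 200 × 240 = 48000.00, centroid at (100.00, 120.00).
hole: A = −π·20² = -1256.64, centroid at (99.00, 195.00).
ΣA = 46743.36 cm²
ΣAx̄ = (48000.00)(100.00) + (-1256.64)(99.00) = 4675592.93 cm³
ΣAȳ = (48000.00)(120.00) + (-1256.64)(195.00) = 5514955.77 cm³
x̄ = 4675592.93 / 46743.36 = 100.03 cm
ȳ = 5514955.77 / 46743.36 = 117.98 cm

x̄ = 100.03 cm, ȳ = 117.98 cm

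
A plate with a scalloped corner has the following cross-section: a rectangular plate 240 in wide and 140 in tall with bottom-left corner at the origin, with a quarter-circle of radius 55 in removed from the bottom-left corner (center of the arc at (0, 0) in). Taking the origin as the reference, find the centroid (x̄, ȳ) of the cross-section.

Part | A | x̄ᵢ | ȳᵢ | A·x̄ᵢ | A·ȳᵢ
plate | 33600.00 | 120.00 | 70.00 | 4032000.00 | 2352000.00
removed quarter-circle | -2375.83 | 23.34 | 23.34 | -55458.33 | -55458.33
Σ | 31224.17 |  |  | 3976541.67 | 2296541.67
x̄ = 3976541.67 / 31224.17 = 127.35 in
ȳ = 2296541.67 / 31224.17 = 73.55 in

x̄ = 127.35 in, ȳ = 73.55 in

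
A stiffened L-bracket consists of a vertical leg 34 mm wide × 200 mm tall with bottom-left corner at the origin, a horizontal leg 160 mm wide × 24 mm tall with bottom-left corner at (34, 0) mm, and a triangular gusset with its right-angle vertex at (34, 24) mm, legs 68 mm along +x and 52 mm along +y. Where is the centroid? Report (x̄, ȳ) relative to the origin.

vertical leg: A = 34 × 200 = 6800.00, centroid at (17.00, 100.00).
horizontal leg: A = 160 × 24 = 3840.00, centroid at (114.00, 12.00).
gusset: A = ½·68·52 = 1768.00, centroid at (56.67, 41.33).
ΣA = 12408.00 mm²
ΣAx̄ = (6800.00)(17.00) + (3840.00)(114.00) + (1768.00)(56.67) = 653546.67 mm³
ΣAȳ = (6800.00)(100.00) + (3840.00)(12.00) + (1768.00)(41.33) = 799157.33 mm³
x̄ = 653546.67 / 12408.00 = 52.67 mm
ȳ = 799157.33 / 12408.00 = 64.41 mm

x̄ = 52.67 mm, ȳ = 64.41 mm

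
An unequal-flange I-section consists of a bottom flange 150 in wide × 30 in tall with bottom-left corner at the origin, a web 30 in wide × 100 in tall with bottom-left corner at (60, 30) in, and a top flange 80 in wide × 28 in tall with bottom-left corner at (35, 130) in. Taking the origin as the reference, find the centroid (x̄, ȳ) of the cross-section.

x̄ = 75.00 in, ȳ = 64.69 in

bottom flange: A = 150 × 30 = 4500.00, centroid at (75.00, 15.00).
web: A = 30 × 100 = 3000.00, centroid at (75.00, 80.00).
top flange: A = 80 × 28 = 2240.00, centroid at (75.00, 144.00).
ΣA = 9740.00 in², ΣAx̄ = 730500.00 in³, ΣAȳ = 630060.00 in³.
x̄ = 730500.00/9740.00 = 75.00 in; ȳ = 630060.00/9740.00 = 64.69 in.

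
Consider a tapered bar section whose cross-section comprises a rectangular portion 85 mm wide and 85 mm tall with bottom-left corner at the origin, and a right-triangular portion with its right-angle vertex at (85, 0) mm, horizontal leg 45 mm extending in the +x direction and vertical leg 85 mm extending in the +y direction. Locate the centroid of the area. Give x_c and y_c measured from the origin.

x_c = 54.53 mm, y_c = 39.53 mm

rectangular portion: A = 85 × 85 = 7225.00, centroid at (42.50, 42.50).
triangular portion: A = ½·45·85 = 1912.50, centroid at (100.00, 28.33).
ΣA = 9137.50 mm², ΣAx_c = 498312.50 mm³, ΣAy_c = 361250.00 mm³.
x_c = 498312.50/9137.50 = 54.53 mm; y_c = 361250.00/9137.50 = 39.53 mm.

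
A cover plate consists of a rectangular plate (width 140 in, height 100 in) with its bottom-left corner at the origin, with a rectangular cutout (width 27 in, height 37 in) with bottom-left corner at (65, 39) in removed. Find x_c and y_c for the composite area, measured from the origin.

Part | A | x̄ᵢ | ȳᵢ | A·x̄ᵢ | A·ȳᵢ
plate | 14000.00 | 70.00 | 50.00 | 980000.00 | 700000.00
hole | -999.00 | 78.50 | 57.50 | -78421.50 | -57442.50
Σ | 13001.00 |  |  | 901578.50 | 642557.50
x_c = 901578.50 / 13001.00 = 69.35 in
y_c = 642557.50 / 13001.00 = 49.42 in

x_c = 69.35 in, y_c = 49.42 in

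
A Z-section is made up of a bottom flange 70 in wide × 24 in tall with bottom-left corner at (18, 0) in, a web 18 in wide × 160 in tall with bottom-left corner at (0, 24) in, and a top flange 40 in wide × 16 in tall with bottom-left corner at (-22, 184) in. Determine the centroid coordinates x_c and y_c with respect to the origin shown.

x_c = 21.86 in, y_c = 85.11 in

bottom flange: A = 70 × 24 = 1680.00, centroid at (53.00, 12.00).
web: A = 18 × 160 = 2880.00, centroid at (9.00, 104.00).
top flange: A = 40 × 16 = 640.00, centroid at (-2.00, 192.00).
ΣA = 5200.00 in², ΣAx_c = 113680.00 in³, ΣAy_c = 442560.00 in³.
x_c = 113680.00/5200.00 = 21.86 in; y_c = 442560.00/5200.00 = 85.11 in.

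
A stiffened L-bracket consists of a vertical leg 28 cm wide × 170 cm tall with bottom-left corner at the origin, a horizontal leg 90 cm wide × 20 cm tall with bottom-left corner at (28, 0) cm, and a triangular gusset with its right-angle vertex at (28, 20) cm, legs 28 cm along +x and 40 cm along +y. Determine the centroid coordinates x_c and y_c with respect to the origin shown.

vertical leg: A = 28 × 170 = 4760.00, centroid at (14.00, 85.00).
horizontal leg: A = 90 × 20 = 1800.00, centroid at (73.00, 10.00).
gusset: A = ½·28·40 = 560.00, centroid at (37.33, 33.33).
ΣA = 7120.00 cm², ΣAx_c = 218946.67 cm³, ΣAy_c = 441266.67 cm³.
x_c = 218946.67/7120.00 = 30.75 cm; y_c = 441266.67/7120.00 = 61.98 cm.

x_c = 30.75 cm, y_c = 61.98 cm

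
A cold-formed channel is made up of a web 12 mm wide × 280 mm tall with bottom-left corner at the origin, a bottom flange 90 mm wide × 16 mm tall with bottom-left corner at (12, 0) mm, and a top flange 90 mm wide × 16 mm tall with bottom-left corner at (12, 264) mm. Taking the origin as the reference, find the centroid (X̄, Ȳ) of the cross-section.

Part | A | x̄ᵢ | ȳᵢ | A·x̄ᵢ | A·ȳᵢ
web | 3360.00 | 6.00 | 140.00 | 20160.00 | 470400.00
bottom flange | 1440.00 | 57.00 | 8.00 | 82080.00 | 11520.00
top flange | 1440.00 | 57.00 | 272.00 | 82080.00 | 391680.00
Σ | 6240.00 |  |  | 184320.00 | 873600.00
X̄ = 184320.00 / 6240.00 = 29.54 mm
Ȳ = 873600.00 / 6240.00 = 140.00 mm

X̄ = 29.54 mm, Ȳ = 140.00 mm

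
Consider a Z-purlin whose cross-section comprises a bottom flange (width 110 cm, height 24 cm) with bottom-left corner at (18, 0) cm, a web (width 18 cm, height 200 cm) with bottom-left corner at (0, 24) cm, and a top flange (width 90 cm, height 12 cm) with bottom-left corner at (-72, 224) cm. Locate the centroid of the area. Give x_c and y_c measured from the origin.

Part | A | x̄ᵢ | ȳᵢ | A·x̄ᵢ | A·ȳᵢ
bottom flange | 2640.00 | 73.00 | 12.00 | 192720.00 | 31680.00
web | 3600.00 | 9.00 | 124.00 | 32400.00 | 446400.00
top flange | 1080.00 | -27.00 | 230.00 | -29160.00 | 248400.00
Σ | 7320.00 |  |  | 195960.00 | 726480.00
x_c = 195960.00 / 7320.00 = 26.77 cm
y_c = 726480.00 / 7320.00 = 99.25 cm

x_c = 26.77 cm, y_c = 99.25 cm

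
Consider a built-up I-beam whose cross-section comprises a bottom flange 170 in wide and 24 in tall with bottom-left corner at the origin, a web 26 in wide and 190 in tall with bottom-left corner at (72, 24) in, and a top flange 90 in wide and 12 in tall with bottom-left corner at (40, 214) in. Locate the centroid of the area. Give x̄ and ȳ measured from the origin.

Part | A | x̄ᵢ | ȳᵢ | A·x̄ᵢ | A·ȳᵢ
bottom flange | 4080.00 | 85.00 | 12.00 | 346800.00 | 48960.00
web | 4940.00 | 85.00 | 119.00 | 419900.00 | 587860.00
top flange | 1080.00 | 85.00 | 220.00 | 91800.00 | 237600.00
Σ | 10100.00 |  |  | 858500.00 | 874420.00
x̄ = 858500.00 / 10100.00 = 85.00 in
ȳ = 874420.00 / 10100.00 = 86.58 in

x̄ = 85.00 in, ȳ = 86.58 in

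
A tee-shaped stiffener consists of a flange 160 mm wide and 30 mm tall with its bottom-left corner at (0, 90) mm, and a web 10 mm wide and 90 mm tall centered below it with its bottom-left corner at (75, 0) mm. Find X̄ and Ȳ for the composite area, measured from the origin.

Part | A | x̄ᵢ | ȳᵢ | A·x̄ᵢ | A·ȳᵢ
web | 900.00 | 80.00 | 45.00 | 72000.00 | 40500.00
flange | 4800.00 | 80.00 | 105.00 | 384000.00 | 504000.00
Σ | 5700.00 |  |  | 456000.00 | 544500.00
X̄ = 456000.00 / 5700.00 = 80.00 mm
Ȳ = 544500.00 / 5700.00 = 95.53 mm

X̄ = 80.00 mm, Ȳ = 95.53 mm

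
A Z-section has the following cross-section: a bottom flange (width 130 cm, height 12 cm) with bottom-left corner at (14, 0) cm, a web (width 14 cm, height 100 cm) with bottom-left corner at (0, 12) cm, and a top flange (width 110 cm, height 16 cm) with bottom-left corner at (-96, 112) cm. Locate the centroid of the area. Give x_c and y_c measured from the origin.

bottom flange: A = 130 × 12 = 1560.00, centroid at (79.00, 6.00).
web: A = 14 × 100 = 1400.00, centroid at (7.00, 62.00).
top flange: A = 110 × 16 = 1760.00, centroid at (-41.00, 120.00).
ΣA = 4720.00 cm², ΣAx_c = 60880.00 cm³, ΣAy_c = 307360.00 cm³.
x_c = 60880.00/4720.00 = 12.90 cm; y_c = 307360.00/4720.00 = 65.12 cm.

x_c = 12.90 cm, y_c = 65.12 cm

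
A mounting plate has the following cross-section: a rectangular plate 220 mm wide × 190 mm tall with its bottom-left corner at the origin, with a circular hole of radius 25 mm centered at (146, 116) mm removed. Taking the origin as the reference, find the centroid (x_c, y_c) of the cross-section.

plate: A = 220 × 190 = 41800.00, centroid at (110.00, 95.00).
hole: A = −π·25² = -1963.50, centroid at (146.00, 116.00).
ΣA = 39836.50 mm², ΣAx_c = 4311329.67 mm³, ΣAy_c = 3743234.53 mm³.
x_c = 4311329.67/39836.50 = 108.23 mm; y_c = 3743234.53/39836.50 = 93.96 mm.

x_c = 108.23 mm, y_c = 93.96 mm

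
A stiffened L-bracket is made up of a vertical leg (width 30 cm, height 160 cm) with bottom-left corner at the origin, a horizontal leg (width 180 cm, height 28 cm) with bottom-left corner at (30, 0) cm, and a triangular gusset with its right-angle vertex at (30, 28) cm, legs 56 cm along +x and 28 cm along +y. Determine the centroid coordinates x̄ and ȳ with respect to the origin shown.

x̄ = 67.30 cm, ȳ = 45.54 cm

Part | A | x̄ᵢ | ȳᵢ | A·x̄ᵢ | A·ȳᵢ
vertical leg | 4800.00 | 15.00 | 80.00 | 72000.00 | 384000.00
horizontal leg | 5040.00 | 120.00 | 14.00 | 604800.00 | 70560.00
gusset | 784.00 | 48.67 | 37.33 | 38154.67 | 29269.33
Σ | 10624.00 |  |  | 714954.67 | 483829.33
x̄ = 714954.67 / 10624.00 = 67.30 cm
ȳ = 483829.33 / 10624.00 = 45.54 cm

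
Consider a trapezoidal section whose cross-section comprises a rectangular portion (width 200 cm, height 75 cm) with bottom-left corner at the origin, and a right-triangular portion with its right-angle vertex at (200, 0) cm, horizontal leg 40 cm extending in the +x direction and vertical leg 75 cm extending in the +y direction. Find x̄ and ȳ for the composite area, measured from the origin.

x̄ = 110.30 cm, ȳ = 36.36 cm

Part | A | x̄ᵢ | ȳᵢ | A·x̄ᵢ | A·ȳᵢ
rectangular portion | 15000.00 | 100.00 | 37.50 | 1500000.00 | 562500.00
triangular portion | 1500.00 | 213.33 | 25.00 | 320000.00 | 37500.00
Σ | 16500.00 |  |  | 1820000.00 | 600000.00
x̄ = 1820000.00 / 16500.00 = 110.30 cm
ȳ = 600000.00 / 16500.00 = 36.36 cm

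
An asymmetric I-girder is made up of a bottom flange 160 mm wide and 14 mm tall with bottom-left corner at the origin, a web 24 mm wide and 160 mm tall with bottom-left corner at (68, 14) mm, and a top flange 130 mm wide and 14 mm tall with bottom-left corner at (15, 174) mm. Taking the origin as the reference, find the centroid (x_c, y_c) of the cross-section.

bottom flange: A = 160 × 14 = 2240.00, centroid at (80.00, 7.00).
web: A = 24 × 160 = 3840.00, centroid at (80.00, 94.00).
top flange: A = 130 × 14 = 1820.00, centroid at (80.00, 181.00).
ΣA = 7900.00 mm²
ΣAx_c = (2240.00)(80.00) + (3840.00)(80.00) + (1820.00)(80.00) = 632000.00 mm³
ΣAy_c = (2240.00)(7.00) + (3840.00)(94.00) + (1820.00)(181.00) = 706060.00 mm³
x_c = 632000.00 / 7900.00 = 80.00 mm
y_c = 706060.00 / 7900.00 = 89.37 mm

x_c = 80.00 mm, y_c = 89.37 mm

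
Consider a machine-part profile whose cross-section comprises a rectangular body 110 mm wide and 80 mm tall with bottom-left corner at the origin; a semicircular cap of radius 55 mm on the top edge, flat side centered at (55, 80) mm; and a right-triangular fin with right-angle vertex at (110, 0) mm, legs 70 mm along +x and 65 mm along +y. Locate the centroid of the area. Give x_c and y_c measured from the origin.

rectangular body: A = 110 × 80 = 8800.00, centroid at (55.00, 40.00).
semicircular top: A = ½π·55² = 4751.66, centroid at (55.00, 103.34).
triangular fin: A = ½·70·65 = 2275.00, centroid at (133.33, 21.67).
ΣA = 15826.66 mm², ΣAx_c = 1048674.57 mm³, ΣAy_c = 892341.04 mm³.
x_c = 1048674.57/15826.66 = 66.26 mm; y_c = 892341.04/15826.66 = 56.38 mm.

x_c = 66.26 mm, y_c = 56.38 mm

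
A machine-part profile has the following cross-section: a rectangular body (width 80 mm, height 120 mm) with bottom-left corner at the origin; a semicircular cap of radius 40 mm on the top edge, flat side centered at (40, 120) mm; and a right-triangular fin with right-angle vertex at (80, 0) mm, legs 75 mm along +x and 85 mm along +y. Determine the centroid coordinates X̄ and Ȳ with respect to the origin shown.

rectangular body: A = 80 × 120 = 9600.00, centroid at (40.00, 60.00).
semicircular top: A = ½π·40² = 2513.27, centroid at (40.00, 136.98).
triangular fin: A = ½·75·85 = 3187.50, centroid at (105.00, 28.33).
ΣA = 15300.77 mm², ΣAX̄ = 819218.46 mm³, ΣAȲ = 1010572.06 mm³.
X̄ = 819218.46/15300.77 = 53.54 mm; Ȳ = 1010572.06/15300.77 = 66.05 mm.

X̄ = 53.54 mm, Ȳ = 66.05 mm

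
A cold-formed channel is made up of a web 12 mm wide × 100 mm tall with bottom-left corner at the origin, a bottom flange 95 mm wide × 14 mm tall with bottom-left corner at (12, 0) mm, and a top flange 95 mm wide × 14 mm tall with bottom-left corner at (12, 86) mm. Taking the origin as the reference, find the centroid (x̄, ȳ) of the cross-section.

web: A = 12 × 100 = 1200.00, centroid at (6.00, 50.00).
bottom flange: A = 95 × 14 = 1330.00, centroid at (59.50, 7.00).
top flange: A = 95 × 14 = 1330.00, centroid at (59.50, 93.00).
ΣA = 3860.00 mm²
ΣAx̄ = (1200.00)(6.00) + (1330.00)(59.50) + (1330.00)(59.50) = 165470.00 mm³
ΣAȳ = (1200.00)(50.00) + (1330.00)(7.00) + (1330.00)(93.00) = 193000.00 mm³
x̄ = 165470.00 / 3860.00 = 42.87 mm
ȳ = 193000.00 / 3860.00 = 50.00 mm

x̄ = 42.87 mm, ȳ = 50.00 mm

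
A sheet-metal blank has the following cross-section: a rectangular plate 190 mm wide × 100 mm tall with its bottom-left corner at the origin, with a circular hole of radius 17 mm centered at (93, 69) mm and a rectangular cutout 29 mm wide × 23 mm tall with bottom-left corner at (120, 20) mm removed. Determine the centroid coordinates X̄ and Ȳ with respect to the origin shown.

X̄ = 93.59 mm, Ȳ = 49.72 mm

plate: A = 190 × 100 = 19000.00, centroid at (95.00, 50.00).
hole 1: A = −π·17² = -907.92, centroid at (93.00, 69.00).
hole 2: A = −(29 × 23) = -667.00, centroid at (134.50, 31.50).
ΣA = 17425.08 mm², ΣAX̄ = 1630851.91 mm³, ΣAȲ = 866343.00 mm³.
X̄ = 1630851.91/17425.08 = 93.59 mm; Ȳ = 866343.00/17425.08 = 49.72 mm.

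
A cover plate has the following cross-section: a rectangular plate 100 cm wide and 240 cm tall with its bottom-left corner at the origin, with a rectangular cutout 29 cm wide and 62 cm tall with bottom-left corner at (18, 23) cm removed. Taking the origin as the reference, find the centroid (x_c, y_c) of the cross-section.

x_c = 51.42 cm, y_c = 125.34 cm

plate: A = 100 × 240 = 24000.00, centroid at (50.00, 120.00).
hole: A = −(29 × 62) = -1798.00, centroid at (32.50, 54.00).
ΣA = 22202.00 cm², ΣAx_c = 1141565.00 cm³, ΣAy_c = 2782908.00 cm³.
x_c = 1141565.00/22202.00 = 51.42 cm; y_c = 2782908.00/22202.00 = 125.34 cm.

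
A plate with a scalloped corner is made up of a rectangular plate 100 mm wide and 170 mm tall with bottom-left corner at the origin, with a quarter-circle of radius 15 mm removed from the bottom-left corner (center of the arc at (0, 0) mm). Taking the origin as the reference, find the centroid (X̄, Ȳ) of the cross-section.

Part | A | x̄ᵢ | ȳᵢ | A·x̄ᵢ | A·ȳᵢ
plate | 17000.00 | 50.00 | 85.00 | 850000.00 | 1445000.00
removed quarter-circle | -176.71 | 6.37 | 6.37 | -1125.00 | -1125.00
Σ | 16823.29 |  |  | 848875.00 | 1443875.00
X̄ = 848875.00 / 16823.29 = 50.46 mm
Ȳ = 1443875.00 / 16823.29 = 85.83 mm

X̄ = 50.46 mm, Ȳ = 85.83 mm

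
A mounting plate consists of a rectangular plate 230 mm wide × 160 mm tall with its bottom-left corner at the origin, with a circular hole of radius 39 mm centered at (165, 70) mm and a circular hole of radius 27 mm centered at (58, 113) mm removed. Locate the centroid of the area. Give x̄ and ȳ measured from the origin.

x̄ = 111.35 mm, ȳ = 79.07 mm

plate: A = 230 × 160 = 36800.00, centroid at (115.00, 80.00).
hole 1: A = −π·39² = -4778.36, centroid at (165.00, 70.00).
hole 2: A = −π·27² = -2290.22, centroid at (58.00, 113.00).
ΣA = 29731.42 mm²
ΣAx̄ = (36800.00)(115.00) + (-4778.36)(165.00) + (-2290.22)(58.00) = 3310737.38 mm³
ΣAȳ = (36800.00)(80.00) + (-4778.36)(70.00) + (-2290.22)(113.00) = 2350719.65 mm³
x̄ = 3310737.38 / 29731.42 = 111.35 mm
ȳ = 2350719.65 / 29731.42 = 79.07 mm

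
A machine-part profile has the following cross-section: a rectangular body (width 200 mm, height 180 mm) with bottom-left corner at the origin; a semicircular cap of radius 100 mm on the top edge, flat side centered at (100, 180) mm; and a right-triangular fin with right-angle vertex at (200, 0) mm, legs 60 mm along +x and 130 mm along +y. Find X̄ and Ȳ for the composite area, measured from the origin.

X̄ = 108.42 mm, Ȳ = 124.14 mm

Part | A | x̄ᵢ | ȳᵢ | A·x̄ᵢ | A·ȳᵢ
rectangular body | 36000.00 | 100.00 | 90.00 | 3600000.00 | 3240000.00
semicircular top | 15707.96 | 100.00 | 222.44 | 1570796.33 | 3494100.05
triangular fin | 3900.00 | 220.00 | 43.33 | 858000.00 | 169000.00
Σ | 55607.96 |  |  | 6028796.33 | 6903100.05
X̄ = 6028796.33 / 55607.96 = 108.42 mm
Ȳ = 6903100.05 / 55607.96 = 124.14 mm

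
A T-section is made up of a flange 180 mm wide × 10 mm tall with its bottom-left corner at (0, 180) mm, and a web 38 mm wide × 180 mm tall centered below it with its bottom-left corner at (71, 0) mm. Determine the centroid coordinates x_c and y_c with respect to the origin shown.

x_c = 90.00 mm, y_c = 109.79 mm

web: A = 38 × 180 = 6840.00, centroid at (90.00, 90.00).
flange: A = 180 × 10 = 1800.00, centroid at (90.00, 185.00).
ΣA = 8640.00 mm²
ΣAx_c = (6840.00)(90.00) + (1800.00)(90.00) = 777600.00 mm³
ΣAy_c = (6840.00)(90.00) + (1800.00)(185.00) = 948600.00 mm³
x_c = 777600.00 / 8640.00 = 90.00 mm
y_c = 948600.00 / 8640.00 = 109.79 mm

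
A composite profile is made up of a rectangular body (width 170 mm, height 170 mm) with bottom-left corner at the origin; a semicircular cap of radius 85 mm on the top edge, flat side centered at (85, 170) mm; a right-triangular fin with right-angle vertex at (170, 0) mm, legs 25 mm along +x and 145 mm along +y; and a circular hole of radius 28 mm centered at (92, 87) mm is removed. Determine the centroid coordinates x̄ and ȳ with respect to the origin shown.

x̄ = 88.84 mm, ȳ = 117.90 mm

Part | A | x̄ᵢ | ȳᵢ | A·x̄ᵢ | A·ȳᵢ
rectangular body | 28900.00 | 85.00 | 85.00 | 2456500.00 | 2456500.00
semicircular top | 11349.00 | 85.00 | 206.08 | 964665.29 | 2338747.26
triangular fin | 1812.50 | 178.33 | 48.33 | 323229.17 | 87604.17
hole | -2463.01 | 92.00 | 87.00 | -226596.79 | -214281.75
Σ | 39598.49 |  |  | 3517797.67 | 4668569.67
x̄ = 3517797.67 / 39598.49 = 88.84 mm
ȳ = 4668569.67 / 39598.49 = 117.90 mm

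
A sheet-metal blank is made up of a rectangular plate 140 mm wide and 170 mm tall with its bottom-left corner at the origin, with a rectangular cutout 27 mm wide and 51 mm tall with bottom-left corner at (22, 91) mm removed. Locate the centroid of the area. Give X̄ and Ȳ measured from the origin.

plate: A = 140 × 170 = 23800.00, centroid at (70.00, 85.00).
hole: A = −(27 × 51) = -1377.00, centroid at (35.50, 116.50).
ΣA = 22423.00 mm²
ΣAX̄ = (23800.00)(70.00) + (-1377.00)(35.50) = 1617116.50 mm³
ΣAȲ = (23800.00)(85.00) + (-1377.00)(116.50) = 1862579.50 mm³
X̄ = 1617116.50 / 22423.00 = 72.12 mm
Ȳ = 1862579.50 / 22423.00 = 83.07 mm

X̄ = 72.12 mm, Ȳ = 83.07 mm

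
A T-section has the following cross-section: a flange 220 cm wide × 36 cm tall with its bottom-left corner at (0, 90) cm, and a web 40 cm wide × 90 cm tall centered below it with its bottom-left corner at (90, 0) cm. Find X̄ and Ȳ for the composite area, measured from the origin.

X̄ = 110.00 cm, Ȳ = 88.31 cm

web: A = 40 × 90 = 3600.00, centroid at (110.00, 45.00).
flange: A = 220 × 36 = 7920.00, centroid at (110.00, 108.00).
ΣA = 11520.00 cm², ΣAX̄ = 1267200.00 cm³, ΣAȲ = 1017360.00 cm³.
X̄ = 1267200.00/11520.00 = 110.00 cm; Ȳ = 1017360.00/11520.00 = 88.31 cm.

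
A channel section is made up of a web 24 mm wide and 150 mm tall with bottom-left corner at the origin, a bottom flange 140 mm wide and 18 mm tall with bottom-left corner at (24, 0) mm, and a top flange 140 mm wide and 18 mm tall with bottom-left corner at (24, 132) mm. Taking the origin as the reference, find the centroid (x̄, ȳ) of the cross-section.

x̄ = 59.83 mm, ȳ = 75.00 mm

web: A = 24 × 150 = 3600.00, centroid at (12.00, 75.00).
bottom flange: A = 140 × 18 = 2520.00, centroid at (94.00, 9.00).
top flange: A = 140 × 18 = 2520.00, centroid at (94.00, 141.00).
ΣA = 8640.00 mm², ΣAx̄ = 516960.00 mm³, ΣAȳ = 648000.00 mm³.
x̄ = 516960.00/8640.00 = 59.83 mm; ȳ = 648000.00/8640.00 = 75.00 mm.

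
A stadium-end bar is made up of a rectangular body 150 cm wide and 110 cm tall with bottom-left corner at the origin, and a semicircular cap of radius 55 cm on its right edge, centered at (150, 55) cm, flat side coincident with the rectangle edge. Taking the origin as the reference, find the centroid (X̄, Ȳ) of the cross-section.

rectangular body: A = 150 × 110 = 16500.00, centroid at (75.00, 55.00).
semicircular end: A = ½π·55² = 4751.66, centroid at (173.34, 55.00).
ΣA = 21251.66 cm², ΣAX̄ = 2061165.50 cm³, ΣAȲ = 1168841.24 cm³.
X̄ = 2061165.50/21251.66 = 96.99 cm; Ȳ = 1168841.24/21251.66 = 55.00 cm.

X̄ = 96.99 cm, Ȳ = 55.00 cm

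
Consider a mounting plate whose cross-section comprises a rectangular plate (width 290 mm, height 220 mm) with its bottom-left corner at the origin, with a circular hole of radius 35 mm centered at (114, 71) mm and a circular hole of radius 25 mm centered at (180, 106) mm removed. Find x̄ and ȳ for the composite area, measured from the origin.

plate: A = 290 × 220 = 63800.00, centroid at (145.00, 110.00).
hole 1: A = −π·35² = -3848.45, centroid at (114.00, 71.00).
hole 2: A = −π·25² = -1963.50, centroid at (180.00, 106.00).
ΣA = 57988.05 mm², ΣAx̄ = 8458847.41 mm³, ΣAȳ = 6536629.47 mm³.
x̄ = 8458847.41/57988.05 = 145.87 mm; ȳ = 6536629.47/57988.05 = 112.72 mm.

x̄ = 145.87 mm, ȳ = 112.72 mm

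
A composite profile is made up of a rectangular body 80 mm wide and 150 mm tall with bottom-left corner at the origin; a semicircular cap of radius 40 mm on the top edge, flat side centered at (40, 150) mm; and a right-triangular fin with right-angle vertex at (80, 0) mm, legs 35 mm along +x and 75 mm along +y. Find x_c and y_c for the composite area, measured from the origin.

x_c = 44.28 mm, y_c = 85.46 mm

Part | A | x̄ᵢ | ȳᵢ | A·x̄ᵢ | A·ȳᵢ
rectangular body | 12000.00 | 40.00 | 75.00 | 480000.00 | 900000.00
semicircular top | 2513.27 | 40.00 | 166.98 | 100530.96 | 419657.79
triangular fin | 1312.50 | 91.67 | 25.00 | 120312.50 | 32812.50
Σ | 15825.77 |  |  | 700843.46 | 1352470.29
x_c = 700843.46 / 15825.77 = 44.28 mm
y_c = 1352470.29 / 15825.77 = 85.46 mm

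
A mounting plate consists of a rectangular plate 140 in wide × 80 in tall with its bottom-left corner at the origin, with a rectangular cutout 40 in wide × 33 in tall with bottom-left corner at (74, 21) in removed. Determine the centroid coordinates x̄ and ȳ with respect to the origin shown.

plate: A = 140 × 80 = 11200.00, centroid at (70.00, 40.00).
hole: A = −(40 × 33) = -1320.00, centroid at (94.00, 37.50).
ΣA = 9880.00 in²
ΣAx̄ = (11200.00)(70.00) + (-1320.00)(94.00) = 659920.00 in³
ΣAȳ = (11200.00)(40.00) + (-1320.00)(37.50) = 398500.00 in³
x̄ = 659920.00 / 9880.00 = 66.79 in
ȳ = 398500.00 / 9880.00 = 40.33 in

x̄ = 66.79 in, ȳ = 40.33 in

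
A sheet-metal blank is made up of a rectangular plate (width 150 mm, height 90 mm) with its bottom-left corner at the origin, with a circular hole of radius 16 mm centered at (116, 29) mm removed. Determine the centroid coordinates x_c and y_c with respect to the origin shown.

Part | A | x̄ᵢ | ȳᵢ | A·x̄ᵢ | A·ȳᵢ
plate | 13500.00 | 75.00 | 45.00 | 1012500.00 | 607500.00
hole | -804.25 | 116.00 | 29.00 | -93292.74 | -23323.18
Σ | 12695.75 |  |  | 919207.26 | 584176.82
x_c = 919207.26 / 12695.75 = 72.40 mm
y_c = 584176.82 / 12695.75 = 46.01 mm

x_c = 72.40 mm, y_c = 46.01 mm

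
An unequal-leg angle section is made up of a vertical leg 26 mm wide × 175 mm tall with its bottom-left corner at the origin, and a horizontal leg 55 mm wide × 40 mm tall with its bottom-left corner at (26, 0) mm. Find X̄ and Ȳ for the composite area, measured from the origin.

vertical leg: A = 26 × 175 = 4550.00, centroid at (13.00, 87.50).
horizontal leg: A = 55 × 40 = 2200.00, centroid at (53.50, 20.00).
ΣA = 6750.00 mm², ΣAX̄ = 176850.00 mm³, ΣAȲ = 442125.00 mm³.
X̄ = 176850.00/6750.00 = 26.20 mm; Ȳ = 442125.00/6750.00 = 65.50 mm.

X̄ = 26.20 mm, Ȳ = 65.50 mm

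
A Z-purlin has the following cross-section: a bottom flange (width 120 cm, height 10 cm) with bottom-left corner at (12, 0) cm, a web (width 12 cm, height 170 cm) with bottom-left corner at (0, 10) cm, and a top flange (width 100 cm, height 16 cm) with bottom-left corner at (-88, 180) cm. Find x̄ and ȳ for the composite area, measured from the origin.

Part | A | x̄ᵢ | ȳᵢ | A·x̄ᵢ | A·ȳᵢ
bottom flange | 1200.00 | 72.00 | 5.00 | 86400.00 | 6000.00
web | 2040.00 | 6.00 | 95.00 | 12240.00 | 193800.00
top flange | 1600.00 | -38.00 | 188.00 | -60800.00 | 300800.00
Σ | 4840.00 |  |  | 37840.00 | 500600.00
x̄ = 37840.00 / 4840.00 = 7.82 cm
ȳ = 500600.00 / 4840.00 = 103.43 cm

x̄ = 7.82 cm, ȳ = 103.43 cm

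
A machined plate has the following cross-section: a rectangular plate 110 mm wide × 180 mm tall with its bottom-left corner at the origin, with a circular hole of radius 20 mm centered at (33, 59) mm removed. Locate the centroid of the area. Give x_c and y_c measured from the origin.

Part | A | x̄ᵢ | ȳᵢ | A·x̄ᵢ | A·ȳᵢ
plate | 19800.00 | 55.00 | 90.00 | 1089000.00 | 1782000.00
hole | -1256.64 | 33.00 | 59.00 | -41469.02 | -74141.59
Σ | 18543.36 |  |  | 1047530.98 | 1707858.41
x_c = 1047530.98 / 18543.36 = 56.49 mm
y_c = 1707858.41 / 18543.36 = 92.10 mm

x_c = 56.49 mm, y_c = 92.10 mm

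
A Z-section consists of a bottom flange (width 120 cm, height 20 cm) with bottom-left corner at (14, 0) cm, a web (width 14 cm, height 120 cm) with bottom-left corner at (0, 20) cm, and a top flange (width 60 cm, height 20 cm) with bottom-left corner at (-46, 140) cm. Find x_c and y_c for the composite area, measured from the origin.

x_c = 32.23 cm, y_c = 64.09 cm

bottom flange: A = 120 × 20 = 2400.00, centroid at (74.00, 10.00).
web: A = 14 × 120 = 1680.00, centroid at (7.00, 80.00).
top flange: A = 60 × 20 = 1200.00, centroid at (-16.00, 150.00).
ΣA = 5280.00 cm²
ΣAx_c = (2400.00)(74.00) + (1680.00)(7.00) + (1200.00)(-16.00) = 170160.00 cm³
ΣAy_c = (2400.00)(10.00) + (1680.00)(80.00) + (1200.00)(150.00) = 338400.00 cm³
x_c = 170160.00 / 5280.00 = 32.23 cm
y_c = 338400.00 / 5280.00 = 64.09 cm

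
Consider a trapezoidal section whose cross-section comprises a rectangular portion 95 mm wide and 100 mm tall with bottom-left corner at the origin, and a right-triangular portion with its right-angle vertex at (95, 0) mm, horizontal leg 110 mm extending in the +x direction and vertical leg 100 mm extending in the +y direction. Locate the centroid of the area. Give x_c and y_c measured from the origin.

x_c = 78.36 mm, y_c = 43.89 mm

Part | A | x̄ᵢ | ȳᵢ | A·x̄ᵢ | A·ȳᵢ
rectangular portion | 9500.00 | 47.50 | 50.00 | 451250.00 | 475000.00
triangular portion | 5500.00 | 131.67 | 33.33 | 724166.67 | 183333.33
Σ | 15000.00 |  |  | 1175416.67 | 658333.33
x_c = 1175416.67 / 15000.00 = 78.36 mm
y_c = 658333.33 / 15000.00 = 43.89 mm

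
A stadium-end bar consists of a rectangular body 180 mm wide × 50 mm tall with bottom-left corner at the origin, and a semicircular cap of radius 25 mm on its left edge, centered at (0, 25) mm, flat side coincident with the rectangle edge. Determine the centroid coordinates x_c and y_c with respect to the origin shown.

x_c = 80.10 mm, y_c = 25.00 mm

rectangular body: A = 180 × 50 = 9000.00, centroid at (90.00, 25.00).
semicircular end: A = ½π·25² = 981.75, centroid at (-10.61, 25.00).
ΣA = 9981.75 mm², ΣAx_c = 799583.33 mm³, ΣAy_c = 249543.69 mm³.
x_c = 799583.33/9981.75 = 80.10 mm; y_c = 249543.69/9981.75 = 25.00 mm.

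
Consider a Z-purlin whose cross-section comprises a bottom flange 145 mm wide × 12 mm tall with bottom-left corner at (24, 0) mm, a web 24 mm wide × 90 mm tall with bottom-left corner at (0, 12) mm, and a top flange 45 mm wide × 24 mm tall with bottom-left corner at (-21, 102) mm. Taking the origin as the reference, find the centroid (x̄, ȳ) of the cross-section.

x̄ = 39.25 mm, ȳ = 51.54 mm

bottom flange: A = 145 × 12 = 1740.00, centroid at (96.50, 6.00).
web: A = 24 × 90 = 2160.00, centroid at (12.00, 57.00).
top flange: A = 45 × 24 = 1080.00, centroid at (1.50, 114.00).
ΣA = 4980.00 mm²
ΣAx̄ = (1740.00)(96.50) + (2160.00)(12.00) + (1080.00)(1.50) = 195450.00 mm³
ΣAȳ = (1740.00)(6.00) + (2160.00)(57.00) + (1080.00)(114.00) = 256680.00 mm³
x̄ = 195450.00 / 4980.00 = 39.25 mm
ȳ = 256680.00 / 4980.00 = 51.54 mm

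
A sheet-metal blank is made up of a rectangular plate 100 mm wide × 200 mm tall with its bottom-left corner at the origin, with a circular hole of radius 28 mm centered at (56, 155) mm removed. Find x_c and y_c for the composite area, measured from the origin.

plate: A = 100 × 200 = 20000.00, centroid at (50.00, 100.00).
hole: A = −π·28² = -2463.01, centroid at (56.00, 155.00).
ΣA = 17536.99 mm², ΣAx_c = 862071.52 mm³, ΣAy_c = 1618233.66 mm³.
x_c = 862071.52/17536.99 = 49.16 mm; y_c = 1618233.66/17536.99 = 92.28 mm.

x_c = 49.16 mm, y_c = 92.28 mm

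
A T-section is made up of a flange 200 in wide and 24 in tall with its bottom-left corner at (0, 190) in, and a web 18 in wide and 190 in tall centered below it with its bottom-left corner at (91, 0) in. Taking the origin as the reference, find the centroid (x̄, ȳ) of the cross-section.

x̄ = 100.00 in, ȳ = 157.48 in

Part | A | x̄ᵢ | ȳᵢ | A·x̄ᵢ | A·ȳᵢ
web | 3420.00 | 100.00 | 95.00 | 342000.00 | 324900.00
flange | 4800.00 | 100.00 | 202.00 | 480000.00 | 969600.00
Σ | 8220.00 |  |  | 822000.00 | 1294500.00
x̄ = 822000.00 / 8220.00 = 100.00 in
ȳ = 1294500.00 / 8220.00 = 157.48 in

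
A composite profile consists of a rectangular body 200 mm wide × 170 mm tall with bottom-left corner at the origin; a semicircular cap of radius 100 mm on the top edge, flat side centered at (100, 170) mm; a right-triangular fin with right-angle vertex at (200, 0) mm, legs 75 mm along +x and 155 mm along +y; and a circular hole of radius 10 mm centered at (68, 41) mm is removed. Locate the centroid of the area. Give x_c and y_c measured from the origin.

x_c = 113.34 mm, y_c = 118.00 mm

Part | A | x̄ᵢ | ȳᵢ | A·x̄ᵢ | A·ȳᵢ
rectangular body | 34000.00 | 100.00 | 85.00 | 3400000.00 | 2890000.00
semicircular top | 15707.96 | 100.00 | 212.44 | 1570796.33 | 3337020.42
triangular fin | 5812.50 | 225.00 | 51.67 | 1307812.50 | 300312.50
hole | -314.16 | 68.00 | 41.00 | -21362.83 | -12880.53
Σ | 55206.30 |  |  | 6257246.00 | 6514452.39
x_c = 6257246.00 / 55206.30 = 113.34 mm
y_c = 6514452.39 / 55206.30 = 118.00 mm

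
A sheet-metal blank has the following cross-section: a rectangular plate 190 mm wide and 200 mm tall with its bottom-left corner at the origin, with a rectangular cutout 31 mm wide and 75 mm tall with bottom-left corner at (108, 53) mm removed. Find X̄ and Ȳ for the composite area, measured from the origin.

X̄ = 93.14 mm, Ȳ = 100.62 mm

plate: A = 190 × 200 = 38000.00, centroid at (95.00, 100.00).
hole: A = −(31 × 75) = -2325.00, centroid at (123.50, 90.50).
ΣA = 35675.00 mm²
ΣAX̄ = (38000.00)(95.00) + (-2325.00)(123.50) = 3322862.50 mm³
ΣAȲ = (38000.00)(100.00) + (-2325.00)(90.50) = 3589587.50 mm³
X̄ = 3322862.50 / 35675.00 = 93.14 mm
Ȳ = 3589587.50 / 35675.00 = 100.62 mm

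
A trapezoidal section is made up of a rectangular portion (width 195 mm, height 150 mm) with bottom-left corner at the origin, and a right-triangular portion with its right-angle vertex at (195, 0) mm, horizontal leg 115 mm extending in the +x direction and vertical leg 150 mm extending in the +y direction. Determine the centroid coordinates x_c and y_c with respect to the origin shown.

rectangular portion: A = 195 × 150 = 29250.00, centroid at (97.50, 75.00).
triangular portion: A = ½·115·150 = 8625.00, centroid at (233.33, 50.00).
ΣA = 37875.00 mm²
ΣAx_c = (29250.00)(97.50) + (8625.00)(233.33) = 4864375.00 mm³
ΣAy_c = (29250.00)(75.00) + (8625.00)(50.00) = 2625000.00 mm³
x_c = 4864375.00 / 37875.00 = 128.43 mm
y_c = 2625000.00 / 37875.00 = 69.31 mm

x_c = 128.43 mm, y_c = 69.31 mm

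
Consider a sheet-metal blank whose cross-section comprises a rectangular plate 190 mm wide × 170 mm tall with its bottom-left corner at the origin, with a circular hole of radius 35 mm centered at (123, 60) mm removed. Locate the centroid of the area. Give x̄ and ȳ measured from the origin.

Part | A | x̄ᵢ | ȳᵢ | A·x̄ᵢ | A·ȳᵢ
plate | 32300.00 | 95.00 | 85.00 | 3068500.00 | 2745500.00
hole | -3848.45 | 123.00 | 60.00 | -473359.47 | -230907.06
Σ | 28451.55 |  |  | 2595140.53 | 2514592.94
x̄ = 2595140.53 / 28451.55 = 91.21 mm
ȳ = 2514592.94 / 28451.55 = 88.38 mm

x̄ = 91.21 mm, ȳ = 88.38 mm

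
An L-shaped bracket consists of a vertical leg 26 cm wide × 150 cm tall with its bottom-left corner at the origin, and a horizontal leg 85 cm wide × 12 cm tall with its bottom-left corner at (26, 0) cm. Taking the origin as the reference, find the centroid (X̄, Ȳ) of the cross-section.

vertical leg: A = 26 × 150 = 3900.00, centroid at (13.00, 75.00).
horizontal leg: A = 85 × 12 = 1020.00, centroid at (68.50, 6.00).
ΣA = 4920.00 cm², ΣAX̄ = 120570.00 cm³, ΣAȲ = 298620.00 cm³.
X̄ = 120570.00/4920.00 = 24.51 cm; Ȳ = 298620.00/4920.00 = 60.70 cm.

X̄ = 24.51 cm, Ȳ = 60.70 cm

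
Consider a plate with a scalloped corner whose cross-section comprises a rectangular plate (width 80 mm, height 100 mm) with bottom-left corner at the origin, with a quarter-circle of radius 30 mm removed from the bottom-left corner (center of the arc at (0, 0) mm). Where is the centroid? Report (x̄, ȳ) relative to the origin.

x̄ = 42.64 mm, ȳ = 53.61 mm

plate: A = 80 × 100 = 8000.00, centroid at (40.00, 50.00).
removed quarter-circle: A = −¼π·30² = -706.86, centroid at (12.73, 12.73).
ΣA = 7293.14 mm², ΣAx̄ = 311000.00 mm³, ΣAȳ = 391000.00 mm³.
x̄ = 311000.00/7293.14 = 42.64 mm; ȳ = 391000.00/7293.14 = 53.61 mm.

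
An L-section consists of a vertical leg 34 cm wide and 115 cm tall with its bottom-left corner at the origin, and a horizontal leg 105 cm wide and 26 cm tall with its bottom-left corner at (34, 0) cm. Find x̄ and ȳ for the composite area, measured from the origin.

Part | A | x̄ᵢ | ȳᵢ | A·x̄ᵢ | A·ȳᵢ
vertical leg | 3910.00 | 17.00 | 57.50 | 66470.00 | 224825.00
horizontal leg | 2730.00 | 86.50 | 13.00 | 236145.00 | 35490.00
Σ | 6640.00 |  |  | 302615.00 | 260315.00
x̄ = 302615.00 / 6640.00 = 45.57 cm
ȳ = 260315.00 / 6640.00 = 39.20 cm

x̄ = 45.57 cm, ȳ = 39.20 cm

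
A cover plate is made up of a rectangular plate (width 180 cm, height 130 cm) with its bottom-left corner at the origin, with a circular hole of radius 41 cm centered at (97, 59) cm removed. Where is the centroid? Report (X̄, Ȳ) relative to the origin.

X̄ = 87.96 cm, Ȳ = 66.75 cm

Part | A | x̄ᵢ | ȳᵢ | A·x̄ᵢ | A·ȳᵢ
plate | 23400.00 | 90.00 | 65.00 | 2106000.00 | 1521000.00
hole | -5281.02 | 97.00 | 59.00 | -512258.67 | -311580.02
Σ | 18118.98 |  |  | 1593741.33 | 1209419.98
X̄ = 1593741.33 / 18118.98 = 87.96 cm
Ȳ = 1209419.98 / 18118.98 = 66.75 cm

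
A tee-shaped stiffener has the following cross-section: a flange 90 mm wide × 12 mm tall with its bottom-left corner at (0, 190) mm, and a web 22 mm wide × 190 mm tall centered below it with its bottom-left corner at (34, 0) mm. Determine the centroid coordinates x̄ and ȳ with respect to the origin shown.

x̄ = 45.00 mm, ȳ = 115.74 mm

web: A = 22 × 190 = 4180.00, centroid at (45.00, 95.00).
flange: A = 90 × 12 = 1080.00, centroid at (45.00, 196.00).
ΣA = 5260.00 mm², ΣAx̄ = 236700.00 mm³, ΣAȳ = 608780.00 mm³.
x̄ = 236700.00/5260.00 = 45.00 mm; ȳ = 608780.00/5260.00 = 115.74 mm.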